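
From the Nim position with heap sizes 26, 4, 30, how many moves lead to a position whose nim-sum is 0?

Nim-sum: 26 XOR 4 XOR 30 = 0.
The nim-sum is already 0, so every move leaves a nonzero nim-sum — there are no winning moves.

0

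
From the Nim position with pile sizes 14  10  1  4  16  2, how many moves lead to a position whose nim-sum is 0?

1

Write each in binary and XOR column by column:
  01110  (14)
  01010  (10)
  00001  (1)
  00100  (4)
  10000  (16)
  00010  (2)
  -----
  10011  (19)
The overall nim-sum is X = 19. A pile of size p has a winning move iff p XOR X < p (reduce it to p XOR X).
  14: 14 XOR 19 = 29 ≥ 14 — no move.
  10: 10 XOR 19 = 25 ≥ 10 — no move.
  1: 1 XOR 19 = 18 ≥ 1 — no move.
  4: 4 XOR 19 = 23 ≥ 4 — no move.
  16: 16 XOR 19 = 3 < 16 — winning move (to 3).
  2: 2 XOR 19 = 17 ≥ 2 — no move.
That gives 1 winning move.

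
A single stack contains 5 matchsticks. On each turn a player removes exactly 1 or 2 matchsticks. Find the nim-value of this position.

2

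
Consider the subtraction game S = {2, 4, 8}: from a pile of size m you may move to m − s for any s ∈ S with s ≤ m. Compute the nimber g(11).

Build the Grundy sequence with g(k) = mex{g(k−s) : s ∈ {2, 4, 8}, s ≤ k}:
k:     0  1  2  3  4  5  6  7  8  9 10 11
g(k):  0  0  1  1  2  2  0  0  1  1  2  2
So g(11) = 2.

2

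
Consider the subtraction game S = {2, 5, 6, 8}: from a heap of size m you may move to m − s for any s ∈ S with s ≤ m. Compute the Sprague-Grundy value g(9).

Grundy values for subtraction set {2, 5, 6, 8}:
g(0) = mex{} = 0
g(1) = mex{} = 0
g(2) = mex{0} = 1
g(3) = mex{0} = 1
g(4) = mex{1} = 0
g(5) = mex{0,1} = 2
g(6) = mex{0} = 1
g(7) = mex{0,1,2} = 3
g(8) = mex{0,1} = 2
g(9) = mex{0,1,3} = 2
So g(9) = 2.

2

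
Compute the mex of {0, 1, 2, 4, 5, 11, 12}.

The values 0, 1, 2 are all present; 3 is the first non-negative integer missing from the set.

3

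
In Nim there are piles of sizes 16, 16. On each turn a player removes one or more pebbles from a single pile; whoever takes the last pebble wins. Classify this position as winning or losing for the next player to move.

Nim-sum: 16 ^ 16 = 0.
The nim-sum is 0, so this is a P-position: the player to move is in a losing position under optimal play.

Losing position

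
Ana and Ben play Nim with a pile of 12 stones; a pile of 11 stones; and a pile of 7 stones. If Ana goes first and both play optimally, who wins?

Ben wins

Compute the nim-sum pairwise:
12 ^ 11 = 7
7 ^ 7 = 0
The nim-sum is 0, so this is a P-position: the player to move is in a losing position under optimal play; Ana is about to move from it and so loses — Ben wins.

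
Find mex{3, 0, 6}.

1

0 is in the set but 1 is not, so the mex is 1.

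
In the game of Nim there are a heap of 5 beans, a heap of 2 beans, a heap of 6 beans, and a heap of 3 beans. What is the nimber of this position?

2

Compute the nim-sum pairwise:
5 XOR 2 = 7
7 XOR 6 = 1
1 XOR 3 = 2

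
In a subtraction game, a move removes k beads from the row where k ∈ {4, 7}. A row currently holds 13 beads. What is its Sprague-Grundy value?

0

Grundy values for subtraction set {4, 7}:
k:     0  1  2  3  4  5  6  7  8  9 10 11 12 13
g(k):  0  0  0  0  1  1  1  1  2  2  2  0  0  0
So g(13) = 0.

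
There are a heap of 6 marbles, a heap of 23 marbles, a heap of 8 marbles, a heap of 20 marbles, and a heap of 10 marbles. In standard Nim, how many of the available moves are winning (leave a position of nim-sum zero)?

3

Compute the nim-sum pairwise:
6 ⊕ 23 = 17
17 ⊕ 8 = 25
25 ⊕ 20 = 13
13 ⊕ 10 = 7
The overall nim-sum is X = 7. A heap of size p has a winning move iff p XOR X < p (reduce it to p XOR X).
  6: 6 XOR 7 = 1 < 6 — winning move (to 1).
  23: 23 XOR 7 = 16 < 23 — winning move (to 16).
  8: 8 XOR 7 = 15 ≥ 8 — no move.
  20: 20 XOR 7 = 19 < 20 — winning move (to 19).
  10: 10 XOR 7 = 13 ≥ 10 — no move.
That gives 3 winning moves.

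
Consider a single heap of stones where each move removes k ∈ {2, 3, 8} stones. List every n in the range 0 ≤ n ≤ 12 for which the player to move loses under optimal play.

0, 1, 5, 6, 10, 11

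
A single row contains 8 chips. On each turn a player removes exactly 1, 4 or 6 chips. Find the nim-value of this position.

1

Build the Grundy sequence with g(k) = mex{g(k−s) : s ∈ {1, 4, 6}, s ≤ k}:
g(0) = mex{} = 0
g(1) = mex{0} = 1
g(2) = mex{1} = 0
g(3) = mex{0} = 1
g(4) = mex{0,1} = 2
g(5) = mex{1,2} = 0
g(6) = mex{0} = 1
g(7) = mex{1} = 0
g(8) = mex{0,2} = 1
So g(8) = 1.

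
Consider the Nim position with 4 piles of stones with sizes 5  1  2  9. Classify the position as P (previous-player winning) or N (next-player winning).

N-position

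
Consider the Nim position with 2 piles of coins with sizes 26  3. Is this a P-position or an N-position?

Compute the nim-sum pairwise:
26 XOR 3 = 25
The nim-sum is 25 ≠ 0, so this is an N-position: the player to move can win.

N-position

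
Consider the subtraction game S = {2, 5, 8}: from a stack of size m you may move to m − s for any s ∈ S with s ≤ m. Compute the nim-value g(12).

1

Grundy values for subtraction set {2, 5, 8}:
k:     0  1  2  3  4  5  6  7  8  9 10 11 12
g(k):  0  0  1  1  0  2  1  0  2  1  0  0  1
So g(12) = 1.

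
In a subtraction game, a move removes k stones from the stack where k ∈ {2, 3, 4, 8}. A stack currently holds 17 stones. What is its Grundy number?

2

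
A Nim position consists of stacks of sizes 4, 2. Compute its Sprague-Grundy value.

Nim-sum: 4 ^ 2 = 6.

6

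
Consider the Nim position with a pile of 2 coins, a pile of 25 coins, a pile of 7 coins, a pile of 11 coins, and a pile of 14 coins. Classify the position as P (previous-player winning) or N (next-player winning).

Nim-sum: 2 XOR 25 XOR 7 XOR 11 XOR 14 = 25.
The nim-sum is 25 ≠ 0, so this is an N-position: the player to move can win.

N-position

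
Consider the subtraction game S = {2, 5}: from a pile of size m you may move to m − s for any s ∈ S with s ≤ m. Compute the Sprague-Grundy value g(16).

1

Build the Grundy sequence with g(k) = mex{g(k−s) : s ∈ {2, 5}, s ≤ k}:
k:     0  1  2  3  4  5  6  7  8  9 10 11 12 13 14 15 16
g(k):  0  0  1  1  0  2  1  0  0  1  1  0  2  1  0  0  1
So g(16) = 1.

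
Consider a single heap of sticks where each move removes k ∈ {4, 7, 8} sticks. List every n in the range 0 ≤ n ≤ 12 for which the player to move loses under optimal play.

0, 1, 2, 3, 12

Build the Grundy sequence with g(k) = mex{g(k−s) : s ∈ {4, 7, 8}, s ≤ k}:
k:     0  1  2  3  4  5  6  7  8  9 10 11 12
g(k):  0  0  0  0  1  1  1  1  2  2  2  2  0
The P-positions (g = 0) in 0..12 are 0, 1, 2, 3, 12.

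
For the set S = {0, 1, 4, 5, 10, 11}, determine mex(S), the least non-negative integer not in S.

The values 0, 1 are all present; 2 is the first non-negative integer missing from the set.

2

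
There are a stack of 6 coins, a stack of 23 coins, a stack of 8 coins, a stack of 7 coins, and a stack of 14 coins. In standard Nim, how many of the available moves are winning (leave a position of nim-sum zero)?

In binary:
  00110  (6)
  10111  (23)
  01000  (8)
  00111  (7)
  01110  (14)
  -----
  10000  (16)
The overall nim-sum is X = 16. A stack of size p has a winning move iff p XOR X < p (reduce it to p XOR X).
  6: 6 XOR 16 = 22 ≥ 6 — no move.
  23: 23 XOR 16 = 7 < 23 — winning move (to 7).
  8: 8 XOR 16 = 24 ≥ 8 — no move.
  7: 7 XOR 16 = 23 ≥ 7 — no move.
  14: 14 XOR 16 = 30 ≥ 14 — no move.
That gives 1 winning move.

1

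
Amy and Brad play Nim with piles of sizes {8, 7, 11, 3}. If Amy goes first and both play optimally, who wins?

Amy wins

Compute the nim-sum pairwise:
8 ⊕ 7 = 15
15 ⊕ 11 = 4
4 ⊕ 3 = 7
The nim-sum is 7 ≠ 0, so this is an N-position: the player to move can win; Amy has a winning move.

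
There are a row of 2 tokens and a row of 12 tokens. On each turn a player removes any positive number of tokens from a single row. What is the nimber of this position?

14

In binary:
  0010  (2)
  1100  (12)
  ----
  1110  (14)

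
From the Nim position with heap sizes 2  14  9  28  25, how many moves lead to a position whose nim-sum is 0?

0

Nim-sum: 2 XOR 14 XOR 9 XOR 28 XOR 25 = 0.
The nim-sum is already 0, so every move leaves a nonzero nim-sum — there are no winning moves.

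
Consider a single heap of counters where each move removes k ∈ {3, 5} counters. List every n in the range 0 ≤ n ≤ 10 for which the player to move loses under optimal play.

0, 1, 2, 8, 9, 10

Grundy values for subtraction set {3, 5}:
k:     0  1  2  3  4  5  6  7  8  9 10
g(k):  0  0  0  1  1  1  2  2  0  0  0
The P-positions (g = 0) in 0..10 are 0, 1, 2, 8, 9, 10.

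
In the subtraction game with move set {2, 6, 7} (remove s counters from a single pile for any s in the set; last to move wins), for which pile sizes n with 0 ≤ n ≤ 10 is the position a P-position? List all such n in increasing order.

0, 1, 4, 5, 9

Compute g(0), g(1), … for moves {2, 6, 7}:
g(0) = mex{} = 0
g(1) = mex{} = 0
g(2) = mex{0} = 1
g(3) = mex{0} = 1
g(4) = mex{1} = 0
g(5) = mex{1} = 0
g(6) = mex{0} = 1
g(7) = mex{0} = 1
g(8) = mex{0,1} = 2
g(9) = mex{1} = 0
g(10) = mex{0,1,2} = 3
The P-positions (g = 0) in 0..10 are 0, 1, 4, 5, 9.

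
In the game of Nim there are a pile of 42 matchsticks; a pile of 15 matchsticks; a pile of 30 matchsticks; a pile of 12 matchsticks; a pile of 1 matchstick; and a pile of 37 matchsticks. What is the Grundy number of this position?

19

Bitwise XOR of the heap sizes:
  101010  (42)
  001111  (15)
  011110  (30)
  001100  (12)
  000001  (1)
  100101  (37)
  ------
  010011  (19)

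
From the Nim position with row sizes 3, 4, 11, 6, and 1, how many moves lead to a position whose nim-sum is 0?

In binary:
  0011  (3)
  0100  (4)
  1011  (11)
  0110  (6)
  0001  (1)
  ----
  1011  (11)
The overall nim-sum is X = 11. A row of size p has a winning move iff p XOR X < p (reduce it to p XOR X).
  3: 3 XOR 11 = 8 ≥ 3 — no move.
  4: 4 XOR 11 = 15 ≥ 4 — no move.
  11: 11 XOR 11 = 0 < 11 — winning move (to 0).
  6: 6 XOR 11 = 13 ≥ 6 — no move.
  1: 1 XOR 11 = 10 ≥ 1 — no move.
That gives 1 winning move.

1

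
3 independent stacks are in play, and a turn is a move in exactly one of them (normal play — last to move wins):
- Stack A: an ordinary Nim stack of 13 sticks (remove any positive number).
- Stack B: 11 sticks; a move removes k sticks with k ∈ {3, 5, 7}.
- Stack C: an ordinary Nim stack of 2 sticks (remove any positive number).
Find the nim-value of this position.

Stack A is a plain Nim stack of size 13, so its Grundy value is 13.
Build the Grundy sequence for stack B with g(k) = mex{g(k−s) : s ∈ {3, 5, 7}, s ≤ k}:
g(0) = mex{} = 0
g(1) = mex{} = 0
g(2) = mex{} = 0
g(3) = mex{0} = 1
g(4) = mex{0} = 1
g(5) = mex{0} = 1
g(6) = mex{0,1} = 2
g(7) = mex{0,1} = 2
g(8) = mex{0,1} = 2
g(9) = mex{0,1,2} = 3
g(10) = mex{1,2} = 0
g(11) = mex{1,2} = 0
So g(11) = 0.
Stack C is a plain Nim stack of size 2, so its Grundy value is 2.
The value of a disjunctive sum is the nim-sum of the parts.
Combined value = 13 ⊕ 0 ⊕ 2 = 15.

15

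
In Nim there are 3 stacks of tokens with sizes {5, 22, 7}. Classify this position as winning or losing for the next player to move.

Winning position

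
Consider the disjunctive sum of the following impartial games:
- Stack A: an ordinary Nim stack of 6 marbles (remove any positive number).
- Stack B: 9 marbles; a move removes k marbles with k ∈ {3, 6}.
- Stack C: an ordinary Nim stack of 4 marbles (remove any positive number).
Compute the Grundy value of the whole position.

2

Stack A is a plain Nim stack of size 6, so its Grundy value is 6.
For stack B, compute g(0), g(1), … with moves {3, 6}:
g(0) = mex{} = 0
g(1) = mex{} = 0
g(2) = mex{} = 0
g(3) = mex{0} = 1
g(4) = mex{0} = 1
g(5) = mex{0} = 1
g(6) = mex{0,1} = 2
g(7) = mex{0,1} = 2
g(8) = mex{0,1} = 2
g(9) = mex{1,2} = 0
So g(9) = 0.
Stack C is a plain Nim stack of size 4, so its Grundy value is 4.
The value of a disjunctive sum is the nim-sum of the parts.
Combined value = 6 ⊕ 0 ⊕ 4 = 2.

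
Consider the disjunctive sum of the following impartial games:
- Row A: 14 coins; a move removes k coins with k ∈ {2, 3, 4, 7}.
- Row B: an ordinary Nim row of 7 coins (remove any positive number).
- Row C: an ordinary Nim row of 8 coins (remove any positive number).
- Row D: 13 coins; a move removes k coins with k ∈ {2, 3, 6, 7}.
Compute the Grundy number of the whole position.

12

Build the Grundy sequence for row A with g(k) = mex{g(k−s) : s ∈ {2, 3, 4, 7}, s ≤ k}:
k:     0  1  2  3  4  5  6  7  8  9 10 11 12 13 14
g(k):  0  0  1  1  2  2  0  3  1  4  2  0  0  1  1
So g(14) = 1.
Row B is a plain Nim row of size 7, so its Grundy value is 7.
Row C is a plain Nim row of size 8, so its Grundy value is 8.
For row D, compute g(0), g(1), … with moves {2, 3, 6, 7}:
k:     0  1  2  3  4  5  6  7  8  9 10 11 12 13
g(k):  0  0  1  1  2  0  3  1  2  0  0  1  1  2
So g(13) = 2.
By the Sprague-Grundy theorem, the Grundy value of a sum of independent games is the XOR of the component values.
Combined value = 1 ⊕ 7 ⊕ 8 ⊕ 2 = 12.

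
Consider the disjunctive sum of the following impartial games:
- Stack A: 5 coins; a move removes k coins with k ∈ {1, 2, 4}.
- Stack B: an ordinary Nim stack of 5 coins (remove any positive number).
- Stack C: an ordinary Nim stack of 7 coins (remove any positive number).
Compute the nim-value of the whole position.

Grundy values for stack A (subtraction set {1, 2, 4}):
g(0) = mex{} = 0
g(1) = mex{0} = 1
g(2) = mex{0,1} = 2
g(3) = mex{1,2} = 0
g(4) = mex{0,2} = 1
g(5) = mex{0,1} = 2
So g(5) = 2.
Stack B is a plain Nim stack of size 5, so its Grundy value is 5.
Stack C is a plain Nim stack of size 7, so its Grundy value is 7.
By the Sprague-Grundy theorem, the Grundy value of a sum of independent games is the XOR of the component values.
Combined value = 2 XOR 5 XOR 7 = 0.

0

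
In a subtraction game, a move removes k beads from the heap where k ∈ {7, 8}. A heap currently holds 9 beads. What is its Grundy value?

1

Grundy values for subtraction set {7, 8}:
k:     0  1  2  3  4  5  6  7  8  9
g(k):  0  0  0  0  0  0  0  1  1  1
So g(9) = 1.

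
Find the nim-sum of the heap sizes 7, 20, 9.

Bitwise XOR of the heap sizes:
  00111  (7)
  10100  (20)
  01001  (9)
  -----
  11010  (26)

26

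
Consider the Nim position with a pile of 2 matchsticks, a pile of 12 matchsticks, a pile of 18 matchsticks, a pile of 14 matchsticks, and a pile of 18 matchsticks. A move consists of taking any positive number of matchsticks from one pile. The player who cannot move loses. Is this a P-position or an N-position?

P-position

In binary:
  00010  (2)
  01100  (12)
  10010  (18)
  01110  (14)
  10010  (18)
  -----
  00000  (0)
The nim-sum is 0, so this is a P-position: the player to move is in a losing position under optimal play.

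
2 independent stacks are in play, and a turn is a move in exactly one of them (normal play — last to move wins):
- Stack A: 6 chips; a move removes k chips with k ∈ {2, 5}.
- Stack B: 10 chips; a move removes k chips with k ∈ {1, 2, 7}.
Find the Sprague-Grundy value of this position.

0

Grundy values for stack A (subtraction set {2, 5}):
k:     0  1  2  3  4  5  6
g(k):  0  0  1  1  0  2  1
So g(6) = 1.
Grundy values for stack B (subtraction set {1, 2, 7}):
g(0) = mex{} = 0
g(1) = mex{0} = 1
g(2) = mex{0,1} = 2
g(3) = mex{1,2} = 0
g(4) = mex{0,2} = 1
g(5) = mex{0,1} = 2
g(6) = mex{1,2} = 0
g(7) = mex{0,2} = 1
g(8) = mex{0,1} = 2
g(9) = mex{1,2} = 0
g(10) = mex{0,2} = 1
So g(10) = 1.
The value of a disjunctive sum is the nim-sum of the parts.
Combined value = 1 XOR 1 = 0.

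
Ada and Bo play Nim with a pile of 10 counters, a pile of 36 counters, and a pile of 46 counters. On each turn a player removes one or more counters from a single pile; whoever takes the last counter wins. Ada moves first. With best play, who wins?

Bo wins

Write each in binary and XOR column by column:
  001010  (10)
  100100  (36)
  101110  (46)
  ------
  000000  (0)
The nim-sum is 0, so this is a P-position: the player to move is in a losing position under optimal play; Ada is about to move from it and so loses — Bo wins.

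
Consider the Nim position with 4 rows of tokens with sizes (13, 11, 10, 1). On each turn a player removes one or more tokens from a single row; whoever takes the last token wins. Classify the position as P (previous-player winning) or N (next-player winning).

Compute the nim-sum pairwise:
13 XOR 11 = 6
6 XOR 10 = 12
12 XOR 1 = 13
The nim-sum is 13 ≠ 0, so this is an N-position: the player to move can win.

N-position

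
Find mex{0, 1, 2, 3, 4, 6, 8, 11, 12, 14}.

The values 0, 1, 2, 3, 4 are all present; 5 is the first non-negative integer missing from the set.

5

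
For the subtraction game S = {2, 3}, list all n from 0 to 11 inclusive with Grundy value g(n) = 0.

0, 1, 5, 6, 10, 11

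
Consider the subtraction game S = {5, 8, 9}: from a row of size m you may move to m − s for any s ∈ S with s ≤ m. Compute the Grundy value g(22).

1

Build the Grundy sequence with g(k) = mex{g(k−s) : s ∈ {5, 8, 9}, s ≤ k}:
k:     0  1  2  3  4  5  6  7  8  9 10 11 12 13 14 15 16 17 18 19 20 21 22
g(k):  0  0  0  0  0  1  1  1  1  1  2  2  2  2  0  0  0  0  0  1  1  1  1
So g(22) = 1.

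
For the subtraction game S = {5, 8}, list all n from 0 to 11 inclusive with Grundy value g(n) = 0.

Build the Grundy sequence with g(k) = mex{g(k−s) : s ∈ {5, 8}, s ≤ k}:
g(0) = mex{} = 0
g(1) = mex{} = 0
g(2) = mex{} = 0
g(3) = mex{} = 0
g(4) = mex{} = 0
g(5) = mex{0} = 1
g(6) = mex{0} = 1
g(7) = mex{0} = 1
g(8) = mex{0} = 1
g(9) = mex{0} = 1
g(10) = mex{0,1} = 2
g(11) = mex{0,1} = 2
The P-positions (g = 0) in 0..11 are 0, 1, 2, 3, 4.

0, 1, 2, 3, 4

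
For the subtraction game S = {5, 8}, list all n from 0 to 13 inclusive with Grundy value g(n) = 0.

0, 1, 2, 3, 4, 13

Grundy values for subtraction set {5, 8}:
g(0) = mex{} = 0
g(1) = mex{} = 0
g(2) = mex{} = 0
g(3) = mex{} = 0
g(4) = mex{} = 0
g(5) = mex{0} = 1
g(6) = mex{0} = 1
g(7) = mex{0} = 1
g(8) = mex{0} = 1
g(9) = mex{0} = 1
g(10) = mex{0,1} = 2
g(11) = mex{0,1} = 2
g(12) = mex{0,1} = 2
g(13) = mex{1} = 0
The P-positions (g = 0) in 0..13 are 0, 1, 2, 3, 4, 13.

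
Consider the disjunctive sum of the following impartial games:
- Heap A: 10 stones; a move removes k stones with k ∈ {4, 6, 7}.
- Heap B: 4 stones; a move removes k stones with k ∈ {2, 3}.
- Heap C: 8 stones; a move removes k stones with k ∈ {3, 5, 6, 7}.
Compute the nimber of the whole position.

2

Build the Grundy sequence for heap A with g(k) = mex{g(k−s) : s ∈ {4, 6, 7}, s ≤ k}:
g(0) = mex{} = 0
g(1) = mex{} = 0
g(2) = mex{} = 0
g(3) = mex{} = 0
g(4) = mex{0} = 1
g(5) = mex{0} = 1
g(6) = mex{0} = 1
g(7) = mex{0} = 1
g(8) = mex{0,1} = 2
g(9) = mex{0,1} = 2
g(10) = mex{0,1} = 2
So g(10) = 2.
Grundy values for heap B (subtraction set {2, 3}):
g(0) = mex{} = 0
g(1) = mex{} = 0
g(2) = mex{0} = 1
g(3) = mex{0} = 1
g(4) = mex{0,1} = 2
So g(4) = 2.
Build the Grundy sequence for heap C with g(k) = mex{g(k−s) : s ∈ {3, 5, 6, 7}, s ≤ k}:
g(0) = mex{} = 0
g(1) = mex{} = 0
g(2) = mex{} = 0
g(3) = mex{0} = 1
g(4) = mex{0} = 1
g(5) = mex{0} = 1
g(6) = mex{0,1} = 2
g(7) = mex{0,1} = 2
g(8) = mex{0,1} = 2
So g(8) = 2.
The value of a disjunctive sum is the nim-sum of the parts.
Combined value = 2 ⊕ 2 ⊕ 2 = 2.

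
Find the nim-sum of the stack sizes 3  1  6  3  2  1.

4

Compute the nim-sum pairwise:
3 ^ 1 = 2
2 ^ 6 = 4
4 ^ 3 = 7
7 ^ 2 = 5
5 ^ 1 = 4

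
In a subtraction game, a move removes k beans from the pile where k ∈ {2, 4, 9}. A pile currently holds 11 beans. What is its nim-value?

Build the Grundy sequence with g(k) = mex{g(k−s) : s ∈ {2, 4, 9}, s ≤ k}:
g(0) = mex{} = 0
g(1) = mex{} = 0
g(2) = mex{0} = 1
g(3) = mex{0} = 1
g(4) = mex{0,1} = 2
g(5) = mex{0,1} = 2
g(6) = mex{1,2} = 0
g(7) = mex{1,2} = 0
g(8) = mex{0,2} = 1
g(9) = mex{0,2} = 1
g(10) = mex{0,1} = 2
g(11) = mex{0,1} = 2
So g(11) = 2.

2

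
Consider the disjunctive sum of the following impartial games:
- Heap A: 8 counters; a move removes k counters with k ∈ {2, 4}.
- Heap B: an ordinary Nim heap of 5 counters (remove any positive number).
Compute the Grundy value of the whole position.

4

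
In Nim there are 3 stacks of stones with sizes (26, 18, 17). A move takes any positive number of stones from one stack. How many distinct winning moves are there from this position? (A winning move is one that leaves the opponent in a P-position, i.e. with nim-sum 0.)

Bitwise XOR of the heap sizes:
  11010  (26)
  10010  (18)
  10001  (17)
  -----
  11001  (25)
The overall nim-sum is X = 25. A stack of size p has a winning move iff p XOR X < p (reduce it to p XOR X).
  26: 26 XOR 25 = 3 < 26 — winning move (to 3).
  18: 18 XOR 25 = 11 < 18 — winning move (to 11).
  17: 17 XOR 25 = 8 < 17 — winning move (to 8).
That gives 3 winning moves.

3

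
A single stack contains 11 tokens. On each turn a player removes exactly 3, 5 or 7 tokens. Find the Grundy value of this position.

Compute g(0), g(1), … for moves {3, 5, 7}:
g(0) = mex{} = 0
g(1) = mex{} = 0
g(2) = mex{} = 0
g(3) = mex{0} = 1
g(4) = mex{0} = 1
g(5) = mex{0} = 1
g(6) = mex{0,1} = 2
g(7) = mex{0,1} = 2
g(8) = mex{0,1} = 2
g(9) = mex{0,1,2} = 3
g(10) = mex{1,2} = 0
g(11) = mex{1,2} = 0
So g(11) = 0.

0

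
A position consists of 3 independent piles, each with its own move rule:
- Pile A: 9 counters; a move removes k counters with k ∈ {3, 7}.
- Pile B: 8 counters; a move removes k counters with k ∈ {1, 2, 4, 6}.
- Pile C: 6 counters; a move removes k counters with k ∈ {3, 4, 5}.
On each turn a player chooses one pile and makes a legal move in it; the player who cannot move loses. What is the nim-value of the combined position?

3

For pile A, compute g(0), g(1), … with moves {3, 7}:
k:     0  1  2  3  4  5  6  7  8  9
g(k):  0  0  0  1  1  1  0  2  2  1
So g(9) = 1.
Build the Grundy sequence for pile B with g(k) = mex{g(k−s) : s ∈ {1, 2, 4, 6}, s ≤ k}:
g(0) = mex{} = 0
g(1) = mex{0} = 1
g(2) = mex{0,1} = 2
g(3) = mex{1,2} = 0
g(4) = mex{0,2} = 1
g(5) = mex{0,1} = 2
g(6) = mex{0,1,2} = 3
g(7) = mex{0,1,2,3} = 4
g(8) = mex{1,2,3,4} = 0
So g(8) = 0.
For pile C, compute g(0), g(1), … with moves {3, 4, 5}:
k:     0  1  2  3  4  5  6
g(k):  0  0  0  1  1  1  2
So g(6) = 2.
The value of a disjunctive sum is the nim-sum of the parts.
Combined value = 1 XOR 0 XOR 2 = 3.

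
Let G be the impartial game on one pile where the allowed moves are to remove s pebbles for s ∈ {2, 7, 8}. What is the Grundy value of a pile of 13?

Build the Grundy sequence with g(k) = mex{g(k−s) : s ∈ {2, 7, 8}, s ≤ k}:
g(0) = mex{} = 0
g(1) = mex{} = 0
g(2) = mex{0} = 1
g(3) = mex{0} = 1
g(4) = mex{1} = 0
g(5) = mex{1} = 0
g(6) = mex{0} = 1
g(7) = mex{0} = 1
g(8) = mex{0,1} = 2
g(9) = mex{0,1} = 2
g(10) = mex{1,2} = 0
g(11) = mex{0,1,2} = 3
g(12) = mex{0} = 1
g(13) = mex{0,1,3} = 2
So g(13) = 2.

2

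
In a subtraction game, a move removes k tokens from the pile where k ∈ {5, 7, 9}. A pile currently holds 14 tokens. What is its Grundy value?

0

Build the Grundy sequence with g(k) = mex{g(k−s) : s ∈ {5, 7, 9}, s ≤ k}:
g(0) = mex{} = 0
g(1) = mex{} = 0
g(2) = mex{} = 0
g(3) = mex{} = 0
g(4) = mex{} = 0
g(5) = mex{0} = 1
g(6) = mex{0} = 1
g(7) = mex{0} = 1
g(8) = mex{0} = 1
g(9) = mex{0} = 1
g(10) = mex{0,1} = 2
g(11) = mex{0,1} = 2
g(12) = mex{0,1} = 2
g(13) = mex{0,1} = 2
g(14) = mex{1} = 0
So g(14) = 0.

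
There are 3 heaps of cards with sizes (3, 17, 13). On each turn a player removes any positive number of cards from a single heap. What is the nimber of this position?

31

Compute the nim-sum pairwise:
3 ^ 17 = 18
18 ^ 13 = 31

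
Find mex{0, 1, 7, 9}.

2

The values 0, 1 are all present; 2 is the first non-negative integer missing from the set.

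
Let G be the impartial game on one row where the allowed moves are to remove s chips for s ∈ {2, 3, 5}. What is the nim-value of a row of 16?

Build the Grundy sequence with g(k) = mex{g(k−s) : s ∈ {2, 3, 5}, s ≤ k}:
k:     0  1  2  3  4  5  6  7  8  9 10 11 12 13 14 15 16
g(k):  0  0  1  1  2  2  3  0  0  1  1  2  2  3  0  0  1
So g(16) = 1.

1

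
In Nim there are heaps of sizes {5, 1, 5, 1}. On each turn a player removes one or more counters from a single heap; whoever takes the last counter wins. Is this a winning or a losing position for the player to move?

Losing position

Compute the nim-sum pairwise:
5 XOR 1 = 4
4 XOR 5 = 1
1 XOR 1 = 0
The nim-sum is 0, so this is a P-position: the player to move is in a losing position under optimal play.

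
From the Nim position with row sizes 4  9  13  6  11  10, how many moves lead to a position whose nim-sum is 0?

3

Bitwise XOR of the heap sizes:
  0100  (4)
  1001  (9)
  1101  (13)
  0110  (6)
  1011  (11)
  1010  (10)
  ----
  0111  (7)
The overall nim-sum is X = 7. A row of size p has a winning move iff p XOR X < p (reduce it to p XOR X).
  4: 4 XOR 7 = 3 < 4 — winning move (to 3).
  9: 9 XOR 7 = 14 ≥ 9 — no move.
  13: 13 XOR 7 = 10 < 13 — winning move (to 10).
  6: 6 XOR 7 = 1 < 6 — winning move (to 1).
  11: 11 XOR 7 = 12 ≥ 11 — no move.
  10: 10 XOR 7 = 13 ≥ 10 — no move.
That gives 3 winning moves.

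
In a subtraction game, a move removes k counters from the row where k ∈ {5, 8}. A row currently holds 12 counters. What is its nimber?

Compute g(0), g(1), … for moves {5, 8}:
k:     0  1  2  3  4  5  6  7  8  9 10 11 12
g(k):  0  0  0  0  0  1  1  1  1  1  2  2  2
So g(12) = 2.

2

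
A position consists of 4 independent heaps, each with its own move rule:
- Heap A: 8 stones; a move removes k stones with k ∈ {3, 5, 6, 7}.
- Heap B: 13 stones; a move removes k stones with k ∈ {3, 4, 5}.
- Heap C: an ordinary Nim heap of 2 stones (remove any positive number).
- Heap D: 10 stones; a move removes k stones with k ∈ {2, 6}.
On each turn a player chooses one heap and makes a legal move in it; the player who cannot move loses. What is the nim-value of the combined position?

For heap A, compute g(0), g(1), … with moves {3, 5, 6, 7}:
g(0) = mex{} = 0
g(1) = mex{} = 0
g(2) = mex{} = 0
g(3) = mex{0} = 1
g(4) = mex{0} = 1
g(5) = mex{0} = 1
g(6) = mex{0,1} = 2
g(7) = mex{0,1} = 2
g(8) = mex{0,1} = 2
So g(8) = 2.
Build the Grundy sequence for heap B with g(k) = mex{g(k−s) : s ∈ {3, 4, 5}, s ≤ k}:
k:     0  1  2  3  4  5  6  7  8  9 10 11 12 13
g(k):  0  0  0  1  1  1  2  2  0  0  0  1  1  1
So g(13) = 1.
Heap C is a plain Nim heap of size 2, so its Grundy value is 2.
Grundy values for heap D (subtraction set {2, 6}):
g(0) = mex{} = 0
g(1) = mex{} = 0
g(2) = mex{0} = 1
g(3) = mex{0} = 1
g(4) = mex{1} = 0
g(5) = mex{1} = 0
g(6) = mex{0} = 1
g(7) = mex{0} = 1
g(8) = mex{1} = 0
g(9) = mex{1} = 0
g(10) = mex{0} = 1
So g(10) = 1.
The value of a disjunctive sum is the nim-sum of the parts.
Combined value = 2 ⊕ 1 ⊕ 2 ⊕ 1 = 0.

0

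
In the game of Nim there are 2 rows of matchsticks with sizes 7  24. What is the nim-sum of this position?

In binary:
  00111  (7)
  11000  (24)
  -----
  11111  (31)

31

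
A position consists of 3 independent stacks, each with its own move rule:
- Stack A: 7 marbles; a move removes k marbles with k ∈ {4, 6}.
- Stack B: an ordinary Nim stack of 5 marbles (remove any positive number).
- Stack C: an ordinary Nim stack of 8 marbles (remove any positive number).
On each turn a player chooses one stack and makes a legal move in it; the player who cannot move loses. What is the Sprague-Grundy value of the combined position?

12

Build the Grundy sequence for stack A with g(k) = mex{g(k−s) : s ∈ {4, 6}, s ≤ k}:
k:     0  1  2  3  4  5  6  7
g(k):  0  0  0  0  1  1  1  1
So g(7) = 1.
Stack B is a plain Nim stack of size 5, so its Grundy value is 5.
Stack C is a plain Nim stack of size 8, so its Grundy value is 8.
By the Sprague-Grundy theorem, the Grundy value of a sum of independent games is the XOR of the component values.
Combined value = 1 XOR 5 XOR 8 = 12.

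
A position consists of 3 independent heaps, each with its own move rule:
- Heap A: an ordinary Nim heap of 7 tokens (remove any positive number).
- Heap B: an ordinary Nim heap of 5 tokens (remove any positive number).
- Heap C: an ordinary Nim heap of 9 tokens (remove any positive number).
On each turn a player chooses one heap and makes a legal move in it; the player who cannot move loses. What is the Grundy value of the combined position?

Heap A is a plain Nim heap of size 7, so its Grundy value is 7.
Heap B is a plain Nim heap of size 5, so its Grundy value is 5.
Heap C is a plain Nim heap of size 9, so its Grundy value is 9.
The value of a disjunctive sum is the nim-sum of the parts.
Combined value = 7 ⊕ 5 ⊕ 9 = 11.

11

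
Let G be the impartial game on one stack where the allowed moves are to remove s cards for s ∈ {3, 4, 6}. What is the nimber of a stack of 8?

2

Grundy values for subtraction set {3, 4, 6}:
k:     0  1  2  3  4  5  6  7  8
g(k):  0  0  0  1  1  1  2  2  2
So g(8) = 2.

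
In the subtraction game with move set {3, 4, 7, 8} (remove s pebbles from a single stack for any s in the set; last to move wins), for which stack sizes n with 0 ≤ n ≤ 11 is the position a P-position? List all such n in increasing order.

0, 1, 2, 11

Build the Grundy sequence with g(k) = mex{g(k−s) : s ∈ {3, 4, 7, 8}, s ≤ k}:
k:     0  1  2  3  4  5  6  7  8  9 10 11
g(k):  0  0  0  1  1  1  2  2  2  3  3  0
The P-positions (g = 0) in 0..11 are 0, 1, 2, 11.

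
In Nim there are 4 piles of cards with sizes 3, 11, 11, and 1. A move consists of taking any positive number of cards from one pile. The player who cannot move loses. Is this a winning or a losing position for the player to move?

Winning position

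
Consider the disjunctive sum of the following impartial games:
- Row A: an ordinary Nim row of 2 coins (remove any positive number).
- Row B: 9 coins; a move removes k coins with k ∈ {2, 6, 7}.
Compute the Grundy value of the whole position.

Row A is a plain Nim row of size 2, so its Grundy value is 2.
For row B, compute g(0), g(1), … with moves {2, 6, 7}:
k:     0  1  2  3  4  5  6  7  8  9
g(k):  0  0  1  1  0  0  1  1  2  0
So g(9) = 0.
By the Sprague-Grundy theorem, the Grundy value of a sum of independent games is the XOR of the component values.
Combined value = 2 XOR 0 = 2.

2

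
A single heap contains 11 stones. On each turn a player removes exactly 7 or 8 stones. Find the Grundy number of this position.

Grundy values for subtraction set {7, 8}:
g(0) = mex{} = 0
g(1) = mex{} = 0
g(2) = mex{} = 0
g(3) = mex{} = 0
g(4) = mex{} = 0
g(5) = mex{} = 0
g(6) = mex{} = 0
g(7) = mex{0} = 1
g(8) = mex{0} = 1
g(9) = mex{0} = 1
g(10) = mex{0} = 1
g(11) = mex{0} = 1
So g(11) = 1.

1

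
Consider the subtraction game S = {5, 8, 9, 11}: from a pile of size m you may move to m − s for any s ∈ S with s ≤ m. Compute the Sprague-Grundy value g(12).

Grundy values for subtraction set {5, 8, 9, 11}:
k:     0  1  2  3  4  5  6  7  8  9 10 11 12
g(k):  0  0  0  0  0  1  1  1  1  1  2  2  2
So g(12) = 2.

2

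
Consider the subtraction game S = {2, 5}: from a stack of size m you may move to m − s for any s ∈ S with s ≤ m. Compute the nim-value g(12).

Grundy values for subtraction set {2, 5}:
k:     0  1  2  3  4  5  6  7  8  9 10 11 12
g(k):  0  0  1  1  0  2  1  0  0  1  1  0  2
So g(12) = 2.

2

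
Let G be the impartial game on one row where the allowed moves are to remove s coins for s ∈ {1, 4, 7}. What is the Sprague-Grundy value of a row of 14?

1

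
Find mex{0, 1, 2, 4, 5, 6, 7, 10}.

The values 0, 1, 2 are all present; 3 is the first non-negative integer missing from the set.

3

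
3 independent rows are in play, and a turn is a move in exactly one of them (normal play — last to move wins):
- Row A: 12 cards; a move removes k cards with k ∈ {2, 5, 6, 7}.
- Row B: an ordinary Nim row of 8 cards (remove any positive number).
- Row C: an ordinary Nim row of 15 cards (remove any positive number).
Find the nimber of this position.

For row A, compute g(0), g(1), … with moves {2, 5, 6, 7}:
k:     0  1  2  3  4  5  6  7  8  9 10 11 12
g(k):  0  0  1  1  0  2  1  3  2  2  3  3  0
So g(12) = 0.
Row B is a plain Nim row of size 8, so its Grundy value is 8.
Row C is a plain Nim row of size 15, so its Grundy value is 15.
By the Sprague-Grundy theorem, the Grundy value of a sum of independent games is the XOR of the component values.
Combined value = 0 XOR 8 XOR 15 = 7.

7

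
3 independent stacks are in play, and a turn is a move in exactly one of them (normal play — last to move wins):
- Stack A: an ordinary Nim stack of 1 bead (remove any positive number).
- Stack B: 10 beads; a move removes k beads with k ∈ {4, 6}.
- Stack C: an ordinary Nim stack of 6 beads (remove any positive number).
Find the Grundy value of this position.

7

Stack A is a plain Nim stack of size 1, so its Grundy value is 1.
Grundy values for stack B (subtraction set {4, 6}):
k:     0  1  2  3  4  5  6  7  8  9 10
g(k):  0  0  0  0  1  1  1  1  2  2  0
So g(10) = 0.
Stack C is a plain Nim stack of size 6, so its Grundy value is 6.
The value of a disjunctive sum is the nim-sum of the parts.
Combined value = 1 ⊕ 0 ⊕ 6 = 7.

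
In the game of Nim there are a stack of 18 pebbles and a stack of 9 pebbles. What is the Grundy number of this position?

27

In binary:
  10010  (18)
  01001  (9)
  -----
  11011  (27)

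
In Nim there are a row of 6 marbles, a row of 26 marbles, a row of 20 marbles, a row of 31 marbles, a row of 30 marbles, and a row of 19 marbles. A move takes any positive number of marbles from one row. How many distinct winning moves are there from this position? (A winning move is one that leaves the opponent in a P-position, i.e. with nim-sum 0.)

5

Nim-sum: 6 XOR 26 XOR 20 XOR 31 XOR 30 XOR 19 = 26.
The overall nim-sum is X = 26. A row of size p has a winning move iff p XOR X < p (reduce it to p XOR X).
  6: 6 XOR 26 = 28 ≥ 6 — no move.
  26: 26 XOR 26 = 0 < 26 — winning move (to 0).
  20: 20 XOR 26 = 14 < 20 — winning move (to 14).
  31: 31 XOR 26 = 5 < 31 — winning move (to 5).
  30: 30 XOR 26 = 4 < 30 — winning move (to 4).
  19: 19 XOR 26 = 9 < 19 — winning move (to 9).
That gives 5 winning moves.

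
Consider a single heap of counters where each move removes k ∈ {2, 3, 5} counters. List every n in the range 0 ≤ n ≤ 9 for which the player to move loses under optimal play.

0, 1, 7, 8

Build the Grundy sequence with g(k) = mex{g(k−s) : s ∈ {2, 3, 5}, s ≤ k}:
g(0) = mex{} = 0
g(1) = mex{} = 0
g(2) = mex{0} = 1
g(3) = mex{0} = 1
g(4) = mex{0,1} = 2
g(5) = mex{0,1} = 2
g(6) = mex{0,1,2} = 3
g(7) = mex{1,2} = 0
g(8) = mex{1,2,3} = 0
g(9) = mex{0,2,3} = 1
The P-positions (g = 0) in 0..9 are 0, 1, 7, 8.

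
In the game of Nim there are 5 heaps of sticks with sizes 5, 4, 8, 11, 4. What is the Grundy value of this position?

Compute the nim-sum pairwise:
5 ⊕ 4 = 1
1 ⊕ 8 = 9
9 ⊕ 11 = 2
2 ⊕ 4 = 6

6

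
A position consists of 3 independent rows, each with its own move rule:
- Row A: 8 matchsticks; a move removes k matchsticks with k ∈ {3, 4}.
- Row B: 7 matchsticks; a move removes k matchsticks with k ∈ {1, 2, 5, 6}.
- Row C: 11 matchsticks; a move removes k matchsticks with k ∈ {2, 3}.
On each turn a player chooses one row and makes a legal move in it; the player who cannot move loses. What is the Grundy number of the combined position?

0

Build the Grundy sequence for row A with g(k) = mex{g(k−s) : s ∈ {3, 4}, s ≤ k}:
k:     0  1  2  3  4  5  6  7  8
g(k):  0  0  0  1  1  1  2  0  0
So g(8) = 0.
Grundy values for row B (subtraction set {1, 2, 5, 6}):
g(0) = mex{} = 0
g(1) = mex{0} = 1
g(2) = mex{0,1} = 2
g(3) = mex{1,2} = 0
g(4) = mex{0,2} = 1
g(5) = mex{0,1} = 2
g(6) = mex{0,1,2} = 3
g(7) = mex{1,2,3} = 0
So g(7) = 0.
For row C, compute g(0), g(1), … with moves {2, 3}:
g(0) = mex{} = 0
g(1) = mex{} = 0
g(2) = mex{0} = 1
g(3) = mex{0} = 1
g(4) = mex{0,1} = 2
g(5) = mex{1} = 0
g(6) = mex{1,2} = 0
g(7) = mex{0,2} = 1
g(8) = mex{0} = 1
g(9) = mex{0,1} = 2
g(10) = mex{1} = 0
g(11) = mex{1,2} = 0
So g(11) = 0.
By the Sprague-Grundy theorem, the Grundy value of a sum of independent games is the XOR of the component values.
Combined value = 0 ⊕ 0 ⊕ 0 = 0.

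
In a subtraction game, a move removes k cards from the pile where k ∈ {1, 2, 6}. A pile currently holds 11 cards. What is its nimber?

Build the Grundy sequence with g(k) = mex{g(k−s) : s ∈ {1, 2, 6}, s ≤ k}:
g(0) = mex{} = 0
g(1) = mex{0} = 1
g(2) = mex{0,1} = 2
g(3) = mex{1,2} = 0
g(4) = mex{0,2} = 1
g(5) = mex{0,1} = 2
g(6) = mex{0,1,2} = 3
g(7) = mex{1,2,3} = 0
g(8) = mex{0,2,3} = 1
g(9) = mex{0,1} = 2
g(10) = mex{1,2} = 0
g(11) = mex{0,2} = 1
So g(11) = 1.

1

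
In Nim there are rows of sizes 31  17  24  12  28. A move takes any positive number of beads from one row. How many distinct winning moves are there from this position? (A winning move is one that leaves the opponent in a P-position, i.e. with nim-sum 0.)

3

Nim-sum: 31 ⊕ 17 ⊕ 24 ⊕ 12 ⊕ 28 = 6.
The overall nim-sum is X = 6. A row of size p has a winning move iff p XOR X < p (reduce it to p XOR X).
  31: 31 XOR 6 = 25 < 31 — winning move (to 25).
  17: 17 XOR 6 = 23 ≥ 17 — no move.
  24: 24 XOR 6 = 30 ≥ 24 — no move.
  12: 12 XOR 6 = 10 < 12 — winning move (to 10).
  28: 28 XOR 6 = 26 < 28 — winning move (to 26).
That gives 3 winning moves.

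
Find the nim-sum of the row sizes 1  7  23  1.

Compute the nim-sum pairwise:
1 ⊕ 7 = 6
6 ⊕ 23 = 17
17 ⊕ 1 = 16

16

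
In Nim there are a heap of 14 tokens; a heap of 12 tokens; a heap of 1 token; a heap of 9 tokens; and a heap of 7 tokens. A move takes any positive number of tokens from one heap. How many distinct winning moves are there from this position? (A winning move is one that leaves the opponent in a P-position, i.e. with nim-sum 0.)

3

Nim-sum: 14 ^ 12 ^ 1 ^ 9 ^ 7 = 13.
The overall nim-sum is X = 13. A heap of size p has a winning move iff p XOR X < p (reduce it to p XOR X).
  14: 14 XOR 13 = 3 < 14 — winning move (to 3).
  12: 12 XOR 13 = 1 < 12 — winning move (to 1).
  1: 1 XOR 13 = 12 ≥ 1 — no move.
  9: 9 XOR 13 = 4 < 9 — winning move (to 4).
  7: 7 XOR 13 = 10 ≥ 7 — no move.
That gives 3 winning moves.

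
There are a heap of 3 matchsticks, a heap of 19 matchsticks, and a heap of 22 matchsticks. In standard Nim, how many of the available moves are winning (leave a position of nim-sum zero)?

Compute the nim-sum pairwise:
3 XOR 19 = 16
16 XOR 22 = 6
The overall nim-sum is X = 6. A heap of size p has a winning move iff p XOR X < p (reduce it to p XOR X).
  3: 3 XOR 6 = 5 ≥ 3 — no move.
  19: 19 XOR 6 = 21 ≥ 19 — no move.
  22: 22 XOR 6 = 16 < 22 — winning move (to 16).
That gives 1 winning move.

1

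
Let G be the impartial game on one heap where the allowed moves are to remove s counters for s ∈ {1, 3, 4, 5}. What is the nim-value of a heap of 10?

0

Compute g(0), g(1), … for moves {1, 3, 4, 5}:
k:     0  1  2  3  4  5  6  7  8  9 10
g(k):  0  1  0  1  2  3  2  3  0  1  0
So g(10) = 0.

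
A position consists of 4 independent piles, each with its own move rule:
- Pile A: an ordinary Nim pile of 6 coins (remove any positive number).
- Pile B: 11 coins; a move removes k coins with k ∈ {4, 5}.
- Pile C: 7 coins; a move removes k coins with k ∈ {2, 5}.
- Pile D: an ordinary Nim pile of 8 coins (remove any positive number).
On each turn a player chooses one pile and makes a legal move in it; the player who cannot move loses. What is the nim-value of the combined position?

Pile A is a plain Nim pile of size 6, so its Grundy value is 6.
Grundy values for pile B (subtraction set {4, 5}):
g(0) = mex{} = 0
g(1) = mex{} = 0
g(2) = mex{} = 0
g(3) = mex{} = 0
g(4) = mex{0} = 1
g(5) = mex{0} = 1
g(6) = mex{0} = 1
g(7) = mex{0} = 1
g(8) = mex{0,1} = 2
g(9) = mex{1} = 0
g(10) = mex{1} = 0
g(11) = mex{1} = 0
So g(11) = 0.
For pile C, compute g(0), g(1), … with moves {2, 5}:
k:     0  1  2  3  4  5  6  7
g(k):  0  0  1  1  0  2  1  0
So g(7) = 0.
Pile D is a plain Nim pile of size 8, so its Grundy value is 8.
The value of a disjunctive sum is the nim-sum of the parts.
Combined value = 6 XOR 0 XOR 0 XOR 8 = 14.

14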